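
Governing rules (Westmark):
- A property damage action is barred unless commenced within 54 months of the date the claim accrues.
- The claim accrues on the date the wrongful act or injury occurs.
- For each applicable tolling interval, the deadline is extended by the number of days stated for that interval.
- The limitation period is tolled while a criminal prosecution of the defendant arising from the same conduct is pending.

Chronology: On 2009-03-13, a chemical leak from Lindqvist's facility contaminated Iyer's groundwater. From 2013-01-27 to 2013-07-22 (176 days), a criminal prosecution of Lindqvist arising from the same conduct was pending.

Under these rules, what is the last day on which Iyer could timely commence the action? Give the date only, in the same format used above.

The claim accrued on 2009-03-13, when the wrongful act occurred.
54 months from 2009-03-13 is 2013-09-13.
The period was tolled for 176 days by the pending criminal prosecution (2013-01-27 to 2013-07-22), pushing the deadline to 2014-03-08.

2014-03-08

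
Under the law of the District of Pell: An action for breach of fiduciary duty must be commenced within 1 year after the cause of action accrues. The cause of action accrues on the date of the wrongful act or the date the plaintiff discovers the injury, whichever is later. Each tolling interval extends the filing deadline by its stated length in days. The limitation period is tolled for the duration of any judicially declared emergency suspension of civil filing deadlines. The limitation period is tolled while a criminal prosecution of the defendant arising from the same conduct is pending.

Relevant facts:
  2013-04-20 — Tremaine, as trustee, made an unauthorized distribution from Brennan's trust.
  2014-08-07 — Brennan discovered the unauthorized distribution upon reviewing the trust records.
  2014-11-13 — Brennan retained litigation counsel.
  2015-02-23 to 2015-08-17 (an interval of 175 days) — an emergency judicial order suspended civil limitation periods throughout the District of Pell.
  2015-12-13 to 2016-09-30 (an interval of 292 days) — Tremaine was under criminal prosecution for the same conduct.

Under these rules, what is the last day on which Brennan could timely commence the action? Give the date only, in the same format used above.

2016-11-16

Because discovery on 2014-08-07 post-dates the 2013-04-20 act, accrual under the later-of rule falls on 2014-08-07.
Adding the 1 year base period to 2014-08-07 gives a deadline of 2015-08-07, before any tolling.
The period was tolled for 175 days by the emergency suspension of filing deadlines (2015-02-23 to 2015-08-17), pushing the deadline to 2016-01-29.
The pending criminal prosecution from 2015-12-13 to 2016-09-30 tolled the period for 292 days, extending the deadline to 2016-11-16.
The other events in the timeline have no effect on the limitation period under the stated rules.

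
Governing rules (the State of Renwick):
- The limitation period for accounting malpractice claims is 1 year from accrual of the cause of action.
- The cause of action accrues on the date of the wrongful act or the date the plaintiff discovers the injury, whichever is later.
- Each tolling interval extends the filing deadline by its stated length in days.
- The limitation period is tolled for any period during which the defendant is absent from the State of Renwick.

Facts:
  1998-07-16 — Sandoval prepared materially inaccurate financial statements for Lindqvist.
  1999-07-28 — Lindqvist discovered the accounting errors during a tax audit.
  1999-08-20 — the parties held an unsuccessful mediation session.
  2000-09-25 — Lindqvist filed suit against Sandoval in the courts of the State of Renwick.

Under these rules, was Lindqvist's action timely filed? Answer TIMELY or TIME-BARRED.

TIME-BARRED

Because discovery on 1999-07-28 post-dates the 1998-07-16 act, accrual under the later-of rule falls on 1999-07-28.
Adding the 1 year base period to 1999-07-28 gives a deadline of 2000-07-28, before any tolling.
The other events in the timeline have no effect on the limitation period under the stated rules.
Filing on 2000-09-25 missed the 2000-07-28 deadline — the action is time-barred.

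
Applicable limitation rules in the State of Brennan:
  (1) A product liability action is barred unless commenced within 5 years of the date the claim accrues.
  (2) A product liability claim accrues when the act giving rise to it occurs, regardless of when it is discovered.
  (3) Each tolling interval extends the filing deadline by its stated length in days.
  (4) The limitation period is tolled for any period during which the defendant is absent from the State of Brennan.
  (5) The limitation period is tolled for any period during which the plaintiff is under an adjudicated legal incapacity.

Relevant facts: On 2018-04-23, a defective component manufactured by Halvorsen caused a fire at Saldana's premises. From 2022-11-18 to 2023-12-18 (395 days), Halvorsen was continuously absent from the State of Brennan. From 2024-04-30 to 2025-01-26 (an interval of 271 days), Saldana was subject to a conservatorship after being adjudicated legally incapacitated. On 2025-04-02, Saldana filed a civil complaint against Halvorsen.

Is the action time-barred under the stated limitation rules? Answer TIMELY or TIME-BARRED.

The claim accrued on 2018-04-23, the date of the act.
Adding the 5 years base period to 2018-04-23 gives a deadline of 2023-04-23, before any tolling.
The period was tolled for 395 days by the defendant's absence from the jurisdiction (2022-11-18 to 2023-12-18), pushing the deadline to 2024-05-22.
The plaintiff's legal incapacity from 2024-04-30 to 2025-01-26 tolled the period for 271 days, extending the deadline to 2025-02-17.
The 2025-04-02 filing falls after the 2025-02-17 deadline; the claim is time-barred.

TIME-BARRED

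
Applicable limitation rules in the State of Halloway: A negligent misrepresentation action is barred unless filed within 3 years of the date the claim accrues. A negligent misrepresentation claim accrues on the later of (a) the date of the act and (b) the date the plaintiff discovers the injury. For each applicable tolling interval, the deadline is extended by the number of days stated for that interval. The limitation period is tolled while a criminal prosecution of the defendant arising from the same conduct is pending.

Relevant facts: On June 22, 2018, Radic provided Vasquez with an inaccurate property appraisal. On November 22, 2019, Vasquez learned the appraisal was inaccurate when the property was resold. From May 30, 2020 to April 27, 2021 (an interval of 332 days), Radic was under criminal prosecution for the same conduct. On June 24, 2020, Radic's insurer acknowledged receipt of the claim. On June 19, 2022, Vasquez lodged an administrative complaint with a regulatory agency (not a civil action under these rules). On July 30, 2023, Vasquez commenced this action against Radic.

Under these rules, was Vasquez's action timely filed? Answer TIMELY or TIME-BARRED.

The claim accrued on November 22, 2019 — the later of the June 22, 2018 act and the November 22, 2019 discovery.
Adding the 3 years base period to November 22, 2019 gives a deadline of November 22, 2022, before any tolling.
The period was tolled for 332 days by the pending criminal prosecution (May 30, 2020 to April 27, 2021), pushing the deadline to October 20, 2023.
The other events in the timeline have no effect on the limitation period under the stated rules.
The July 30, 2023 filing precedes the October 20, 2023 deadline; the claim is timely.

TIMELY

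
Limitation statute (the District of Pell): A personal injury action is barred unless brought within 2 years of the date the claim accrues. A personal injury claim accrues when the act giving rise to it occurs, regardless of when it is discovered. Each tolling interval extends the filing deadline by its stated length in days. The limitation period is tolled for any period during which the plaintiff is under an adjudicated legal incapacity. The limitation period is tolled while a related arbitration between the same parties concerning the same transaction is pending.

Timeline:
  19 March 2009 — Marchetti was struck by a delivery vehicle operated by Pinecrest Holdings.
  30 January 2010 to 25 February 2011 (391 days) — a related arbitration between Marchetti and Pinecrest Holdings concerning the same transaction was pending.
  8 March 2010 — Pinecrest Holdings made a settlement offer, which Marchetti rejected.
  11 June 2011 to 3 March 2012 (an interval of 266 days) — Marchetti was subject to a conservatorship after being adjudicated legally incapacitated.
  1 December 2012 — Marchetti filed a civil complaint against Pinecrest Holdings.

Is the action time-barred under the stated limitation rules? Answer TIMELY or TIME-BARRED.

The claim accrued on 19 March 2009, the date of the act.
2 years from 19 March 2009 is 19 March 2011.
The period was tolled for 391 days by the pending related arbitration (30 January 2010 to 25 February 2011), pushing the deadline to 13 April 2012.
The period was tolled for 266 days by the plaintiff's legal incapacity (11 June 2011 to 3 March 2012), pushing the deadline to 4 January 2013.
The other events in the timeline have no effect on the limitation period under the stated rules.
Marchetti filed on 1 December 2012, before the 4 January 2013 deadline, so the action is timely.

TIMELY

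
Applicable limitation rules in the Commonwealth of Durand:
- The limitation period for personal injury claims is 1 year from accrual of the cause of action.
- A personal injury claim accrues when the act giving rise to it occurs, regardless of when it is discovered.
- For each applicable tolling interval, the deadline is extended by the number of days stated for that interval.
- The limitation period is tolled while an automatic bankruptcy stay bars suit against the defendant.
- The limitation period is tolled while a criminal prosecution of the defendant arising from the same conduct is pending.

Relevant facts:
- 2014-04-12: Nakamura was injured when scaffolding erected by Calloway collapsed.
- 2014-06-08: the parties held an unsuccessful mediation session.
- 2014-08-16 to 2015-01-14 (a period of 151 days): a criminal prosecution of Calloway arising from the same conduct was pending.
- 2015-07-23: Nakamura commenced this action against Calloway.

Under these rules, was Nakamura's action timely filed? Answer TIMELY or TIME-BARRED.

TIMELY

The cause of action accrued on 2014-04-12, the date of the act.
Adding the 1 year base period to 2014-04-12 gives a deadline of 2015-04-12, before any tolling.
Because the pending criminal prosecution ran from 2014-08-16 to 2015-01-14, the deadline is extended by 151 days to 2015-09-10.
None of the other events listed affects the running of the period under the stated rules.
Nakamura filed on 2015-07-23, before the 2015-09-10 deadline, so the action is timely.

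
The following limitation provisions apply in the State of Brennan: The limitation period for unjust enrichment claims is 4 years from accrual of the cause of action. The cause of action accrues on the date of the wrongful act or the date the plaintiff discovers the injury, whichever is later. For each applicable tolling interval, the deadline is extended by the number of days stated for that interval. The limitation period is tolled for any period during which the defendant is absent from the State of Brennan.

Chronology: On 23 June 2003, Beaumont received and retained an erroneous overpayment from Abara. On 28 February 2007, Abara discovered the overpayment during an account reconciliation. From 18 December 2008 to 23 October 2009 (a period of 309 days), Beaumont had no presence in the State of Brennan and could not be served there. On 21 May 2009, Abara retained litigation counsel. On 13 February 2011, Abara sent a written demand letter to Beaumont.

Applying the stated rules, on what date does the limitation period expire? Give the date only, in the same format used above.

The claim accrued on 28 February 2007 — the later of the 23 June 2003 act and the 28 February 2007 discovery.
Adding the 4 years base period to 28 February 2007 gives a deadline of 28 February 2011, before any tolling.
Because the defendant's absence from the jurisdiction ran from 18 December 2008 to 23 October 2009, the deadline is extended by 309 days to 3 January 2012.
Nothing else in the chronology tolls or restarts the period.

3 January 2012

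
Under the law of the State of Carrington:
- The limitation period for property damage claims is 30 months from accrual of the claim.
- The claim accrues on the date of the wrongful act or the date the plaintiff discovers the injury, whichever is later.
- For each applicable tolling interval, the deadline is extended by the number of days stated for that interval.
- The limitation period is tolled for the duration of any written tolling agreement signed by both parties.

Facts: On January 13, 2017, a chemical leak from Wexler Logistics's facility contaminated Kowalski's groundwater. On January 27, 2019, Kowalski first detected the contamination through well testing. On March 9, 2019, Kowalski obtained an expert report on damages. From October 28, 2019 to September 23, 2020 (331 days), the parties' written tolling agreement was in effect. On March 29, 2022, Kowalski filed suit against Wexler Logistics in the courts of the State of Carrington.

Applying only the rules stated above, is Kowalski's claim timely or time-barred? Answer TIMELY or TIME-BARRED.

TIMELY

Taking the later of the act (January 13, 2017) and discovery (January 27, 2019), the claim accrued on January 27, 2019.
Adding the 30 months base period to January 27, 2019 gives a deadline of July 27, 2021, before any tolling.
The written tolling agreement from October 28, 2019 to September 23, 2020 tolled the period for 331 days, extending the deadline to June 23, 2022.
Nothing else in the chronology tolls or restarts the period.
Kowalski filed on March 29, 2022, before the June 23, 2022 deadline, so the action is timely.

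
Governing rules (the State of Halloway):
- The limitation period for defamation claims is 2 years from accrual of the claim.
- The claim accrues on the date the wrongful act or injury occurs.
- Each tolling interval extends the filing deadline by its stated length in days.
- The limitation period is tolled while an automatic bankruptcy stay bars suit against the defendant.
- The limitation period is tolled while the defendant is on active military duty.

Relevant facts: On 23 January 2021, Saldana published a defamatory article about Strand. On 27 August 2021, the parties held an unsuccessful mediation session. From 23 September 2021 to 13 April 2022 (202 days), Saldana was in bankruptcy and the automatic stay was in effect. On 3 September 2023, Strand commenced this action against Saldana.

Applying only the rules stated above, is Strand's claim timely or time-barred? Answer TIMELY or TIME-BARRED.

The limitation period began to run on 23 January 2021.
The untolled deadline — 2 years after 23 January 2021 — is 23 January 2023.
The period was tolled for 202 days by the automatic bankruptcy stay (23 September 2021 to 13 April 2022), pushing the deadline to 13 August 2023.
The other events in the timeline have no effect on the limitation period under the stated rules.
Filing on 3 September 2023 missed the 13 August 2023 deadline — the action is time-barred.

TIME-BARRED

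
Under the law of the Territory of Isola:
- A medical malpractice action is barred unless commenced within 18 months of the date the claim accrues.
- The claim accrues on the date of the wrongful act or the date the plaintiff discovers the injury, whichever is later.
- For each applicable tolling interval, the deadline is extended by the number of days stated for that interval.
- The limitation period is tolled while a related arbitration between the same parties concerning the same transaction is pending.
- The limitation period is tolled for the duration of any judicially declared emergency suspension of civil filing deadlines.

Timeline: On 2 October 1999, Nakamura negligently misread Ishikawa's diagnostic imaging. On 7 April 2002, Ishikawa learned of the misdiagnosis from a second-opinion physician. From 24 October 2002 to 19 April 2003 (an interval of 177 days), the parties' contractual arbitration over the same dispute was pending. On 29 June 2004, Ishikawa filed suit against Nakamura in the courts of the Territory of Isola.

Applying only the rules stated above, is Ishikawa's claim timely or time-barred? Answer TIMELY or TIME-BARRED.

TIME-BARRED

Because discovery on 7 April 2002 post-dates the 2 October 1999 act, accrual under the later-of rule falls on 7 April 2002.
Adding the 18 months base period to 7 April 2002 gives a deadline of 7 October 2003, before any tolling.
Because the pending related arbitration ran from 24 October 2002 to 19 April 2003, the deadline is extended by 177 days to 1 April 2004.
The 29 June 2004 filing falls after the 1 April 2004 deadline; the claim is time-barred.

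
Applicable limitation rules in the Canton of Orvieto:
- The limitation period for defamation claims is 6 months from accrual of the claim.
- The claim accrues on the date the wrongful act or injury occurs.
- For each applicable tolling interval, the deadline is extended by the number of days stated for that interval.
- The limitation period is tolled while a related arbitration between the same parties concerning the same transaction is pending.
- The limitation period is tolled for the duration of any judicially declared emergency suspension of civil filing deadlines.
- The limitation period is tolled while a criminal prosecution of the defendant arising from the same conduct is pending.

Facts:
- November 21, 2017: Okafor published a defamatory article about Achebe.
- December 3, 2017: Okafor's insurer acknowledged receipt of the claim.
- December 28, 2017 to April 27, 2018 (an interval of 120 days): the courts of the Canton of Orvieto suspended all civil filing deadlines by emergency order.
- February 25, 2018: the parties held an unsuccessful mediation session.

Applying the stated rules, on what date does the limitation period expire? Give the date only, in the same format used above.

The limitation period began to run on November 21, 2017.
The untolled deadline — 6 months after November 21, 2017 — is May 21, 2018.
Because the emergency suspension of filing deadlines ran from December 28, 2017 to April 27, 2018, the deadline is extended by 120 days to September 18, 2018.
The other events in the timeline have no effect on the limitation period under the stated rules.

September 18, 2018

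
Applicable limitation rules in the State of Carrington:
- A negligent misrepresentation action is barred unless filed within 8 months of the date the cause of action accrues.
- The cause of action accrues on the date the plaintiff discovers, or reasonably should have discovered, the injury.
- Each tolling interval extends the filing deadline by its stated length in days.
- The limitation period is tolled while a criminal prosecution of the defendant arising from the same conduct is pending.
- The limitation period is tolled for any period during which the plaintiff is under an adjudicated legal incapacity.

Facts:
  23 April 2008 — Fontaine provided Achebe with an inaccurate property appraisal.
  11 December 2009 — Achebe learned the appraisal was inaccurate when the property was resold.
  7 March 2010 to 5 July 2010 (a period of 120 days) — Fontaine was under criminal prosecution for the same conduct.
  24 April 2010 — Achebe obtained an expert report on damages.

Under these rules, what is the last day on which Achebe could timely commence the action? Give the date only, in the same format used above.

9 December 2010

The claim did not accrue until Achebe discovered the injury on 11 December 2009; the 23 April 2008 act date does not start the clock under the stated rule.
The untolled deadline — 8 months after 11 December 2009 — is 11 August 2010.
The pending criminal prosecution from 7 March 2010 to 5 July 2010 tolled the period for 120 days, extending the deadline to 9 December 2010.
None of the other events listed affects the running of the period under the stated rules.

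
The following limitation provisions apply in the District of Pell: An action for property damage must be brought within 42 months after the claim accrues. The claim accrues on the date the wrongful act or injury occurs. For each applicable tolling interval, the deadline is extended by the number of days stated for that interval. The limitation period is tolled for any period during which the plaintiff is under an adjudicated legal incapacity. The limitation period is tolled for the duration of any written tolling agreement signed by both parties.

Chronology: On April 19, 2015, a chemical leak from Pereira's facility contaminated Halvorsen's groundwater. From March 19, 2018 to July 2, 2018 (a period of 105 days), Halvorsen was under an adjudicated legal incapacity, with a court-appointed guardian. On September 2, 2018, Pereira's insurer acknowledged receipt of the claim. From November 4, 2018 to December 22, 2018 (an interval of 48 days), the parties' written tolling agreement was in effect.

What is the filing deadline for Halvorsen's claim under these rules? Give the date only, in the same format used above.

March 21, 2019

The claim accrued on April 19, 2015, when the wrongful act occurred.
42 months from April 19, 2015 is October 19, 2018.
The period was tolled for 105 days by the plaintiff's legal incapacity (March 19, 2018 to July 2, 2018), pushing the deadline to February 1, 2019.
The written tolling agreement from November 4, 2018 to December 22, 2018 tolled the period for 48 days, extending the deadline to March 21, 2019.
None of the other events listed affects the running of the period under the stated rules.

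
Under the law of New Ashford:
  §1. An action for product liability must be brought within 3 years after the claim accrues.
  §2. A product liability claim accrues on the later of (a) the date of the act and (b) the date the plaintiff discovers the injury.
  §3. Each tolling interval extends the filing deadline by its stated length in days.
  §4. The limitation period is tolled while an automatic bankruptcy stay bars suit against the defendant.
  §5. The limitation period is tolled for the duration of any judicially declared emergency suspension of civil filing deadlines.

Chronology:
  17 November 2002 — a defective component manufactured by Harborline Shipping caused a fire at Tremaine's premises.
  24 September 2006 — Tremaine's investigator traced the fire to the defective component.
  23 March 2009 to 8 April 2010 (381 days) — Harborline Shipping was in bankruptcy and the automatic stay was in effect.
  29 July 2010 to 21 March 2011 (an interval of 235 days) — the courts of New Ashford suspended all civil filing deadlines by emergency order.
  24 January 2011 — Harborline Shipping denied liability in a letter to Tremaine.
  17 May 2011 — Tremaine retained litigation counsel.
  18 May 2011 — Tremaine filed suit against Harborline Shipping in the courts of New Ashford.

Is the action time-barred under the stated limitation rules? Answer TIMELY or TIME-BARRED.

TIMELY

Because discovery on 24 September 2006 post-dates the 17 November 2002 act, accrual under the later-of rule falls on 24 September 2006.
The untolled deadline — 3 years after 24 September 2006 — is 24 September 2009.
Because the automatic bankruptcy stay ran from 23 March 2009 to 8 April 2010, the deadline is extended by 381 days to 10 October 2010.
The period was tolled for 235 days by the emergency suspension of filing deadlines (29 July 2010 to 21 March 2011), pushing the deadline to 2 June 2011.
Nothing else in the chronology tolls or restarts the period.
Tremaine filed on 18 May 2011, before the 2 June 2011 deadline, so the action is timely.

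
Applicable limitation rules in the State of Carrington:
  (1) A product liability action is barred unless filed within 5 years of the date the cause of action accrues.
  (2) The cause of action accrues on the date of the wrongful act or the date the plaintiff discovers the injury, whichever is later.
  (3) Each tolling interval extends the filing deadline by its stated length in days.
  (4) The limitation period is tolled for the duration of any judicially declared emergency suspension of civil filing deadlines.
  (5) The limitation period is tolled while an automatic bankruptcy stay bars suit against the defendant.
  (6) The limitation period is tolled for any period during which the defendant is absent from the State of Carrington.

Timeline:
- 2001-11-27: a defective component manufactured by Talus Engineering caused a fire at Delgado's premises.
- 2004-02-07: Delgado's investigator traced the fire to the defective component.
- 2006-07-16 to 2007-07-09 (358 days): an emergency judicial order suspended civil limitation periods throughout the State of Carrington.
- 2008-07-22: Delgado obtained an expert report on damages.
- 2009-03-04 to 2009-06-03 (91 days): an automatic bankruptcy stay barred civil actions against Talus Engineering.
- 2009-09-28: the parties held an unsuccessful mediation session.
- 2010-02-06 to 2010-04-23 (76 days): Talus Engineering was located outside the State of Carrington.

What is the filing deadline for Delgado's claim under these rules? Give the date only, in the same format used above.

2010-07-17

Because discovery on 2004-02-07 post-dates the 2001-11-27 act, accrual under the later-of rule falls on 2004-02-07.
The untolled deadline — 5 years after 2004-02-07 — is 2009-02-07.
The period was tolled for 358 days by the emergency suspension of filing deadlines (2006-07-16 to 2007-07-09), pushing the deadline to 2010-01-31.
The period was tolled for 91 days by the automatic bankruptcy stay (2009-03-04 to 2009-06-03), pushing the deadline to 2010-05-02.
The period was tolled for 76 days by the defendant's absence from the jurisdiction (2010-02-06 to 2010-04-23), pushing the deadline to 2010-07-17.
None of the other events listed affects the running of the period under the stated rules.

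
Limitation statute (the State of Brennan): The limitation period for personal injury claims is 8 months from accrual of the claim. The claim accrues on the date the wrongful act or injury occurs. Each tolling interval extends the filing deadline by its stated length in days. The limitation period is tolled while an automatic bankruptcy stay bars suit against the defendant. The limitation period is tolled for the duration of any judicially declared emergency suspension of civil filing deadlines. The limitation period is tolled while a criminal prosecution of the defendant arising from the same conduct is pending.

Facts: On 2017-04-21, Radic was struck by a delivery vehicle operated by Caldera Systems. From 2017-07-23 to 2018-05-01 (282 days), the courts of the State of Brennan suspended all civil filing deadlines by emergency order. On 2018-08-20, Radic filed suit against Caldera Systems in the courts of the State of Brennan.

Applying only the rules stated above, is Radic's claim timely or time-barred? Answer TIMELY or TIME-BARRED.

TIMELY

The limitation period began to run on 2017-04-21.
Adding the 8 months base period to 2017-04-21 gives a deadline of 2017-12-21, before any tolling.
Because the emergency suspension of filing deadlines ran from 2017-07-23 to 2018-05-01, the deadline is extended by 282 days to 2018-09-29.
The 2018-08-20 filing precedes the 2018-09-29 deadline; the claim is timely.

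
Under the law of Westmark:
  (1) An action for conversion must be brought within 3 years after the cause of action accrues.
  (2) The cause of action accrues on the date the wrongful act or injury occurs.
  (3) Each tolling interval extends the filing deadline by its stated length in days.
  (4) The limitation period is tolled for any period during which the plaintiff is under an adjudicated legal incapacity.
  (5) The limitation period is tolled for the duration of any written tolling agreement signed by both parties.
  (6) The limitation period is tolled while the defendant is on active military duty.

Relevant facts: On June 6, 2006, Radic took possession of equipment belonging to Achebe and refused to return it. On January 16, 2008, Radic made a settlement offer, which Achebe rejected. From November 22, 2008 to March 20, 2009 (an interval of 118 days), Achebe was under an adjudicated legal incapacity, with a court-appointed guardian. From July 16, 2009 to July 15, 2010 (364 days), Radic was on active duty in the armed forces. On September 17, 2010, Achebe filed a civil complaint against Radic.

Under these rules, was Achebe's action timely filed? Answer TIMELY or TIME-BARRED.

The cause of action accrued on June 6, 2006, the date of the act.
3 years from June 6, 2006 is June 6, 2009.
The plaintiff's legal incapacity from November 22, 2008 to March 20, 2009 tolled the period for 118 days, extending the deadline to October 2, 2009.
Because the defendant's active military service ran from July 16, 2009 to July 15, 2010, the deadline is extended by 364 days to October 1, 2010.
None of the other events listed affects the running of the period under the stated rules.
Filing on September 17, 2010 beat the October 1, 2010 deadline — the action is timely.

TIMELY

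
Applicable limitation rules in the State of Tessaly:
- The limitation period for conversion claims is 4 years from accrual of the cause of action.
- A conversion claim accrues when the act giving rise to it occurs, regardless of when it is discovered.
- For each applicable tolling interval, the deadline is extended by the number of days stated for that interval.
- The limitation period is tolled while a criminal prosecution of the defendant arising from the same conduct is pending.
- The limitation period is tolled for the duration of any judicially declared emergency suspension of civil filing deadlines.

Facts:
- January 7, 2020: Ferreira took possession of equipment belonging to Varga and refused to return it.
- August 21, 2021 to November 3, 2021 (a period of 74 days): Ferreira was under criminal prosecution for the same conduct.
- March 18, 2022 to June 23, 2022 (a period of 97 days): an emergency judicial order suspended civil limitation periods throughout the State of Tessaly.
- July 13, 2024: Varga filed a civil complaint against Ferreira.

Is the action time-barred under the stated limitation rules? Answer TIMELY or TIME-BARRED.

The claim accrued on January 7, 2020, when the wrongful act occurred.
4 years from January 7, 2020 is January 7, 2024.
The pending criminal prosecution from August 21, 2021 to November 3, 2021 tolled the period for 74 days, extending the deadline to March 21, 2024.
The period was tolled for 97 days by the emergency suspension of filing deadlines (March 18, 2022 to June 23, 2022), pushing the deadline to June 26, 2024.
Filing on July 13, 2024 missed the June 26, 2024 deadline — the action is time-barred.

TIME-BARRED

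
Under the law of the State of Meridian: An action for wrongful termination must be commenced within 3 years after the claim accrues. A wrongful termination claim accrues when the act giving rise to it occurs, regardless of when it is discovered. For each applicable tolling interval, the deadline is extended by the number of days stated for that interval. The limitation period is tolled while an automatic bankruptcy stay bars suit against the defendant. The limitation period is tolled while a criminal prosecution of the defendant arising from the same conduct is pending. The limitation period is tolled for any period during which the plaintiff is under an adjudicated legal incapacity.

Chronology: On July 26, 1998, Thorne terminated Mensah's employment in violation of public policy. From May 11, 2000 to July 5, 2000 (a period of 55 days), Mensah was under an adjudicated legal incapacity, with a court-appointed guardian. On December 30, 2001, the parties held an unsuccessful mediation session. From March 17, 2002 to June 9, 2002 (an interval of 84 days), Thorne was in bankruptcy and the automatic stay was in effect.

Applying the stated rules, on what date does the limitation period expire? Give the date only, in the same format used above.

September 19, 2001

The limitation period began to run on July 26, 1998.
3 years from July 26, 1998 is July 26, 2001.
The plaintiff's legal incapacity from May 11, 2000 to July 5, 2000 tolled the period for 55 days, extending the deadline to September 19, 2001.
By the time the automatic bankruptcy stay began on March 17, 2002, the limitation period had already expired on September 19, 2001; that interval cannot revive it.
Nothing else in the chronology tolls or restarts the period.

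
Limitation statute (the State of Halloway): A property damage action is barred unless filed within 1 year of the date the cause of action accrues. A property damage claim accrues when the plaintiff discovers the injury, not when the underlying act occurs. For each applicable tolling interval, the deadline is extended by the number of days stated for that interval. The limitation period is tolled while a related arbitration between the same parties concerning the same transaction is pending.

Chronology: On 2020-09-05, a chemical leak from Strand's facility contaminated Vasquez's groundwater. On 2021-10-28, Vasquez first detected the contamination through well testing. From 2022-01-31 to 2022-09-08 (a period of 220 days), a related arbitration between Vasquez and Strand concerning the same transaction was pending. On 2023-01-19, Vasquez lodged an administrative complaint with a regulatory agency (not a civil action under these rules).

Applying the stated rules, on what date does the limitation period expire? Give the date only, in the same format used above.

2023-06-05

Under the discovery rule, the claim accrued on 2021-10-28, when Vasquez discovered the injury — not on the 2020-09-05 date of the underlying act.
Adding the 1 year base period to 2021-10-28 gives a deadline of 2022-10-28, before any tolling.
The pending related arbitration from 2022-01-31 to 2022-09-08 tolled the period for 220 days, extending the deadline to 2023-06-05.
None of the other events listed affects the running of the period under the stated rules.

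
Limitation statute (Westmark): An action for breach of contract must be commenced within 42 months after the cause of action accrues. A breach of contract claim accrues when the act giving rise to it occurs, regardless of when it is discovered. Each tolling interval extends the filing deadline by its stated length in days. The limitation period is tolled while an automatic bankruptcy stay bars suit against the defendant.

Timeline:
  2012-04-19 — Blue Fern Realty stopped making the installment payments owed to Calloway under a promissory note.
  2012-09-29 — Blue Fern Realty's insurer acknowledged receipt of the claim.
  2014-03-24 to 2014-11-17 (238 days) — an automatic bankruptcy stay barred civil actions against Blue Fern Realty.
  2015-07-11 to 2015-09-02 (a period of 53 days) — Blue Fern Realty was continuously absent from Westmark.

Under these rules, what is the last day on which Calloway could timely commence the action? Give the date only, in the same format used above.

The claim accrued on 2012-04-19, when the wrongful act occurred.
42 months from 2012-04-19 is 2015-10-19.
The period was tolled for 238 days by the automatic bankruptcy stay (2014-03-24 to 2014-11-17), pushing the deadline to 2016-06-13.
Although the defendant's absence ran from 2015-07-11 to 2015-09-02, the stated rules do not make that a tolling event, so it is disregarded.
None of the other events listed affects the running of the period under the stated rules.

2016-06-13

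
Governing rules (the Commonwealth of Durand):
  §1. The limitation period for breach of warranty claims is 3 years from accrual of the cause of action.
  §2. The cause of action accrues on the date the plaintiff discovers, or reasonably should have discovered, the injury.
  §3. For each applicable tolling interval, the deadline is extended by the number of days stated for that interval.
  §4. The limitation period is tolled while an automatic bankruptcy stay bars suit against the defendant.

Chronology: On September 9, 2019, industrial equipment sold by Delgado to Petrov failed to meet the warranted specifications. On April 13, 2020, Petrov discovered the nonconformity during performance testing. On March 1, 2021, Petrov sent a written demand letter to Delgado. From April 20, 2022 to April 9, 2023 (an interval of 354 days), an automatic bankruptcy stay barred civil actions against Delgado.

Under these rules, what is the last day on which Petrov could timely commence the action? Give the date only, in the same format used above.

Under the discovery rule, the claim accrued on April 13, 2020, when Petrov discovered the injury — not on the September 9, 2019 date of the underlying act.
The untolled deadline — 3 years after April 13, 2020 — is April 13, 2023.
The period was tolled for 354 days by the automatic bankruptcy stay (April 20, 2022 to April 9, 2023), pushing the deadline to April 1, 2024.
Nothing else in the chronology tolls or restarts the period.

April 1, 2024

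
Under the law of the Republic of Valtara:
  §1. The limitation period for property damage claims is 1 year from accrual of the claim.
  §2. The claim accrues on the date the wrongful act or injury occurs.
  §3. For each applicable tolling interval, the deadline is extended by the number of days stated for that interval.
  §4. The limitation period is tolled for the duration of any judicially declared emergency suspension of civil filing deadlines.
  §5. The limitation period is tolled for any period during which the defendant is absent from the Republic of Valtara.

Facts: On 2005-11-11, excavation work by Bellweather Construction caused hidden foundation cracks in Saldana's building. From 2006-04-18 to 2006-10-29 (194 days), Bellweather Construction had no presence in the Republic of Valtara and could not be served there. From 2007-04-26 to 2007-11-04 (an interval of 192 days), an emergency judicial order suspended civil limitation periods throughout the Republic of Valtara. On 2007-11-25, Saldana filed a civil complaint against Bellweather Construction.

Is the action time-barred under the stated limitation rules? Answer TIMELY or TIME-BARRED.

TIMELY

The limitation period began to run on 2005-11-11.
Adding the 1 year base period to 2005-11-11 gives a deadline of 2006-11-11, before any tolling.
Because the defendant's absence from the jurisdiction ran from 2006-04-18 to 2006-10-29, the deadline is extended by 194 days to 2007-05-24.
Because the emergency suspension of filing deadlines ran from 2007-04-26 to 2007-11-04, the deadline is extended by 192 days to 2007-12-02.
Filing on 2007-11-25 beat the 2007-12-02 deadline — the action is timely.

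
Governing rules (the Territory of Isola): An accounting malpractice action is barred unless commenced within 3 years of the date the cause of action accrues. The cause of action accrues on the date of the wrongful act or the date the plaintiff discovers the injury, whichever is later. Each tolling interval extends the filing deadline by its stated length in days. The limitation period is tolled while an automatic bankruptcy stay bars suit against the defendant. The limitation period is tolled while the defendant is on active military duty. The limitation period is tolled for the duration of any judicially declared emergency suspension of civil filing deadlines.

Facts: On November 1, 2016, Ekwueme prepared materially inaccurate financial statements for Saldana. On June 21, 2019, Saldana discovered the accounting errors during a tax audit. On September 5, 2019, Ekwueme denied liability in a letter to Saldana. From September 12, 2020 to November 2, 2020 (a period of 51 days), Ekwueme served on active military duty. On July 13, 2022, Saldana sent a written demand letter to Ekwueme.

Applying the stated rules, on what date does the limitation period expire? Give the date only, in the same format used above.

Because discovery on June 21, 2019 post-dates the November 1, 2016 act, accrual under the later-of rule falls on June 21, 2019.
3 years from June 21, 2019 is June 21, 2022.
Because the defendant's active military service ran from September 12, 2020 to November 2, 2020, the deadline is extended by 51 days to August 11, 2022.
The other events in the timeline have no effect on the limitation period under the stated rules.

August 11, 2022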